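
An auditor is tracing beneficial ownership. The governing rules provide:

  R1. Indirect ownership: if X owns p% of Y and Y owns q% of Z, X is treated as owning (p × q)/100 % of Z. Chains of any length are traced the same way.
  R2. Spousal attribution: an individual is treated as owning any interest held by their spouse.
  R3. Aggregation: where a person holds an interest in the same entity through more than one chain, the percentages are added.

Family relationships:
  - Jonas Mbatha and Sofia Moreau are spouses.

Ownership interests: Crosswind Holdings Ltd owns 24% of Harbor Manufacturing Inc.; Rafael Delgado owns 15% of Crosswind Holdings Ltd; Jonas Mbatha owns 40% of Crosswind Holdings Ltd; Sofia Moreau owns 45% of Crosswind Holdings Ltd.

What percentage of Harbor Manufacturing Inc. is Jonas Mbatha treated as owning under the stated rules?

20.4%

By spousal attribution (R2), Jonas Mbatha is treated as also owning Sofia Moreau's interest in Crosswind Holdings Ltd, giving 40% + 45% = 85%.
Chain via Crosswind Holdings Ltd (R1): 85% × 24% = 20.4% of Harbor Manufacturing Inc.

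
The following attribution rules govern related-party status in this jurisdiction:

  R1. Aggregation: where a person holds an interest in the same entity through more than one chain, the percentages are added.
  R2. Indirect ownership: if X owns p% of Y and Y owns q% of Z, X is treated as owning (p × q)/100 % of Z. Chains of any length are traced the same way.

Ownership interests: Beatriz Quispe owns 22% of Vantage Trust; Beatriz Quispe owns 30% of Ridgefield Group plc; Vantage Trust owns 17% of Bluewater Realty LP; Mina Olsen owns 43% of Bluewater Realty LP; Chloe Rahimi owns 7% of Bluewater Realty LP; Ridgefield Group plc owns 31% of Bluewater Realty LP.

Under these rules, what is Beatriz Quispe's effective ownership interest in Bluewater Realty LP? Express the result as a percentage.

13.04%

Chain via Vantage Trust (R2): 22% × 17% = 3.74% of Bluewater Realty LP.
Chain via Ridgefield Group plc (R2): 30% × 31% = 9.3% of Bluewater Realty LP.
Aggregating (R1): 3.74% + 9.3% = 13.04%.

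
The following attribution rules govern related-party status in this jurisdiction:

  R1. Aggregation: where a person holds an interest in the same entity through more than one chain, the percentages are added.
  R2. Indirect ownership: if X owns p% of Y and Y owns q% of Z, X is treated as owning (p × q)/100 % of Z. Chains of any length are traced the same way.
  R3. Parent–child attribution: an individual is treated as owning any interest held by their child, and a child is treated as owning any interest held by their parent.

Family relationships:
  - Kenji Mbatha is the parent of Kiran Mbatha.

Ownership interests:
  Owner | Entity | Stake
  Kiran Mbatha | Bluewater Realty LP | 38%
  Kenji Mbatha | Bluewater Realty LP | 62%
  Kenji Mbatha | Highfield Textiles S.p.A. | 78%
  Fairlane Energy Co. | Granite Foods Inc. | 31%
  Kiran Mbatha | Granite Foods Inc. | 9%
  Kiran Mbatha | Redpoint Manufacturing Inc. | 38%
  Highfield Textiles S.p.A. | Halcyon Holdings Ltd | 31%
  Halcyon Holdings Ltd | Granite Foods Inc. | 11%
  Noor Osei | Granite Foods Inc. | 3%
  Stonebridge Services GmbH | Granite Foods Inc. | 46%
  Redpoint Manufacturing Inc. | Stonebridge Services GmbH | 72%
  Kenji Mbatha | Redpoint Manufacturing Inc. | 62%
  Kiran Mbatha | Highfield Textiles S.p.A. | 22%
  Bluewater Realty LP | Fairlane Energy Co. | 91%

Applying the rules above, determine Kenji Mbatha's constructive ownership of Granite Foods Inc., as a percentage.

73.74%

By parent–child attribution (R3), Kenji Mbatha is treated as also owning Kiran Mbatha's interest in Highfield Textiles S.p.A, giving 78% + 22% = 100%.
By parent–child attribution (R3), Kenji Mbatha is treated as also owning Kiran Mbatha's interest in Redpoint Manufacturing Inc, giving 62% + 38% = 100%.
By parent–child attribution (R3), Kenji Mbatha is treated as also owning Kiran Mbatha's interest in Bluewater Realty LP, giving 62% + 38% = 100%.
By parent–child attribution (R3), Kenji Mbatha is treated as owning Kiran Mbatha's 9% interest in Granite Foods Inc.
Chain via Highfield Textiles S.p.A. → Halcyon Holdings Ltd (R2): 100% × 31% × 11% = 3.41% of Granite Foods Inc.
Chain via Redpoint Manufacturing Inc. → Stonebridge Services GmbH (R2): 100% × 72% × 46% = 33.12% of Granite Foods Inc.
Chain via Bluewater Realty LP → Fairlane Energy Co. (R2): 100% × 91% × 31% = 28.21% of Granite Foods Inc.
Direct interest in Granite Foods Inc: 9%.
Aggregating (R1): 3.41% + 33.12% + 28.21% + 9% = 73.74%.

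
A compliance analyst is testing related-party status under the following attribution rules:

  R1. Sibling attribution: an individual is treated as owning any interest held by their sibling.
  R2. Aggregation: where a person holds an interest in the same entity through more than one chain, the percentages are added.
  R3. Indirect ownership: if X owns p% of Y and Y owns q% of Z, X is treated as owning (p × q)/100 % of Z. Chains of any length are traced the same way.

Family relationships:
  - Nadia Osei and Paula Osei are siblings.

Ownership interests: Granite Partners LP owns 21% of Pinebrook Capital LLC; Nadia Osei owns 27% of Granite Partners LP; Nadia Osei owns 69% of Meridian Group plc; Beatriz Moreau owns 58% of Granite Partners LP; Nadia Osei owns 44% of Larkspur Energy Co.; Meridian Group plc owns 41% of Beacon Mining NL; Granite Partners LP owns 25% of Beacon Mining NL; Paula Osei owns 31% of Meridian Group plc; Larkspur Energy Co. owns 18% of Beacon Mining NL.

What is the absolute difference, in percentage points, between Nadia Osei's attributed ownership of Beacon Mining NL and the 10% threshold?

45.67

By sibling attribution (R1), Nadia Osei is treated as also owning Paula Osei's interest in Meridian Group plc, giving 69% + 31% = 100%.
Chain via Larkspur Energy Co. (R3): 44% × 18% = 7.92% of Beacon Mining NL.
Chain via Granite Partners LP (R3): 27% × 25% = 6.75% of Beacon Mining NL.
Chain via Meridian Group plc (R3): 100% × 41% = 41% of Beacon Mining NL.
Aggregating (R2): 7.92% + 6.75% + 41% = 55.67%.
55.67% exceeds the 10% threshold by 45.67 percentage points.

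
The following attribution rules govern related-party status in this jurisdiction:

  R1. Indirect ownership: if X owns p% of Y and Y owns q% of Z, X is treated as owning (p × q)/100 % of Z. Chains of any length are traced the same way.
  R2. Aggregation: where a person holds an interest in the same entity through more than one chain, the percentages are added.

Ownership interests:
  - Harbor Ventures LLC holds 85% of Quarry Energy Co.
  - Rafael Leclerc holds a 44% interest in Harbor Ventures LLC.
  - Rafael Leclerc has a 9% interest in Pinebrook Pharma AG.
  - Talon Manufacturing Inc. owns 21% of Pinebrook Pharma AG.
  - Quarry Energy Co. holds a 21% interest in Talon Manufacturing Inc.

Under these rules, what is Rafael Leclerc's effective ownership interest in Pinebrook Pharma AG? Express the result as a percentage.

Chain via Harbor Ventures LLC → Quarry Energy Co. → Talon Manufacturing Inc. (R1): 44% × 85% × 21% × 21% = 1.64934% of Pinebrook Pharma AG.
Direct interest in Pinebrook Pharma AG: 9%.
Aggregating (R2): 1.64934% + 9% = 10.64934%.

10.64934%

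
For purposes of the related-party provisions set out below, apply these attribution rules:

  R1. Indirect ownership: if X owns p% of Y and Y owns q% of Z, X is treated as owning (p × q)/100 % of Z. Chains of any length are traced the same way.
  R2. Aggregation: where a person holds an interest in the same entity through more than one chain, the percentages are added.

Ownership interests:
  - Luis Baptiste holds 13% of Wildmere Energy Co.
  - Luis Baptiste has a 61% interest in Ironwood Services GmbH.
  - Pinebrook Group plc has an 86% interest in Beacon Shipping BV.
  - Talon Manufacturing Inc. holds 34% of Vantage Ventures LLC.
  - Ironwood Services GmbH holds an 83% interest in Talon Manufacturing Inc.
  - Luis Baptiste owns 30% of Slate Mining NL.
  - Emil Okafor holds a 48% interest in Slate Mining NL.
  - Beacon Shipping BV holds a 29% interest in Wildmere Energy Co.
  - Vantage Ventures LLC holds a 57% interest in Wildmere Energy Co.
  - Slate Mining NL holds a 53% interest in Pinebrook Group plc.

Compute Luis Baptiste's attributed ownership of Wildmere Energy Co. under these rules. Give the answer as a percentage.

26.777554%

Chain via Ironwood Services GmbH → Talon Manufacturing Inc. → Vantage Ventures LLC (R1): 61% × 83% × 34% × 57% = 9.812094% of Wildmere Energy Co.
Chain via Slate Mining NL → Pinebrook Group plc → Beacon Shipping BV (R1): 30% × 53% × 86% × 29% = 3.96546% of Wildmere Energy Co.
Direct interest in Wildmere Energy Co: 13%.
Aggregating (R2): 9.812094% + 3.96546% + 13% = 26.777554%.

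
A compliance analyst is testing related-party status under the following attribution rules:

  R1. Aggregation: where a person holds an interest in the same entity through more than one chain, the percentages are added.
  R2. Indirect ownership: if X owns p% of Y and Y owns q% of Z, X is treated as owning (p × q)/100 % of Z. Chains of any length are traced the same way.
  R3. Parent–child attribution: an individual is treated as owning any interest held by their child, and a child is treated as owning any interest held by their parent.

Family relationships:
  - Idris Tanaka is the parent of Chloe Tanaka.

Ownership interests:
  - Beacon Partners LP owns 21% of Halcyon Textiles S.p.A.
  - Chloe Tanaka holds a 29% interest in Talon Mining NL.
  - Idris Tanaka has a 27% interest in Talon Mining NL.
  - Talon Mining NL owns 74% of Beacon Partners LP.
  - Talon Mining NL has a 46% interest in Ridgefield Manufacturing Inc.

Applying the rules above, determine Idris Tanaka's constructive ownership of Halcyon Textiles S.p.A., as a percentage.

8.7024%

By parent–child attribution (R3), Idris Tanaka is treated as also owning Chloe Tanaka's interest in Talon Mining NL, giving 27% + 29% = 56%.
Chain via Talon Mining NL → Beacon Partners LP (R2): 56% × 74% × 21% = 8.7024% of Halcyon Textiles S.p.A.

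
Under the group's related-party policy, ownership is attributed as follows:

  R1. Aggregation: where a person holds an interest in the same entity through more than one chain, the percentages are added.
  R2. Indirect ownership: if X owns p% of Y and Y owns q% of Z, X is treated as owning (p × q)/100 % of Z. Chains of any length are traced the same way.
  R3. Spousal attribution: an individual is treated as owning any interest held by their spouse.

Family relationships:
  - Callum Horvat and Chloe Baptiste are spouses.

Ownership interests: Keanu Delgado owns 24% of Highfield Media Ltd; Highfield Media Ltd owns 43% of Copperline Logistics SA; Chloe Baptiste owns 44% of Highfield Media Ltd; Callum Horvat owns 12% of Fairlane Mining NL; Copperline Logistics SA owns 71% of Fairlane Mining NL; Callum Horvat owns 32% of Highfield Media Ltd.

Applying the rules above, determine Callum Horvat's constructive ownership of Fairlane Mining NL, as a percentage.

35.2028%

By spousal attribution (R3), Callum Horvat is treated as also owning Chloe Baptiste's interest in Highfield Media Ltd, giving 32% + 44% = 76%.
Chain via Highfield Media Ltd → Copperline Logistics SA (R2): 76% × 43% × 71% = 23.2028% of Fairlane Mining NL.
Direct interest in Fairlane Mining NL: 12%.
Aggregating (R1): 23.2028% + 12% = 35.2028%.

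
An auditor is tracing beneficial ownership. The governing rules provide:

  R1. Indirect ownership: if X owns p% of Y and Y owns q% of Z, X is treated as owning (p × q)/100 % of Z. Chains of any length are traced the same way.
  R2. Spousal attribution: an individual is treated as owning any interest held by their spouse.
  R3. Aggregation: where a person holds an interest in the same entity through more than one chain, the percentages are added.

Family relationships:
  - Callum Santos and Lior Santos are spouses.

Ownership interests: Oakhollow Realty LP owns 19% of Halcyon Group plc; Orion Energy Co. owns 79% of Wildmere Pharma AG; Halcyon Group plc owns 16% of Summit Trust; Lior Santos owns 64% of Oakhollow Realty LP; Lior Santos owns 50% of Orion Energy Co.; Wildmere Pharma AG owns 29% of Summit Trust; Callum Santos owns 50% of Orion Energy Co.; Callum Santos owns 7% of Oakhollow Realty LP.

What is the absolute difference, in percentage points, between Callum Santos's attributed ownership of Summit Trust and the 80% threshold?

By spousal attribution (R2), Callum Santos is treated as also owning Lior Santos's interest in Oakhollow Realty LP, giving 7% + 64% = 71%.
By spousal attribution (R2), Callum Santos is treated as also owning Lior Santos's interest in Orion Energy Co, giving 50% + 50% = 100%.
Chain via Oakhollow Realty LP → Halcyon Group plc (R1): 71% × 19% × 16% = 2.1584% of Summit Trust.
Chain via Orion Energy Co. → Wildmere Pharma AG (R1): 100% × 79% × 29% = 22.91% of Summit Trust.
Aggregating (R3): 2.1584% + 22.91% = 25.0684%.
25.0684% falls short of the 80% threshold by 54.9316 percentage points.

54.9316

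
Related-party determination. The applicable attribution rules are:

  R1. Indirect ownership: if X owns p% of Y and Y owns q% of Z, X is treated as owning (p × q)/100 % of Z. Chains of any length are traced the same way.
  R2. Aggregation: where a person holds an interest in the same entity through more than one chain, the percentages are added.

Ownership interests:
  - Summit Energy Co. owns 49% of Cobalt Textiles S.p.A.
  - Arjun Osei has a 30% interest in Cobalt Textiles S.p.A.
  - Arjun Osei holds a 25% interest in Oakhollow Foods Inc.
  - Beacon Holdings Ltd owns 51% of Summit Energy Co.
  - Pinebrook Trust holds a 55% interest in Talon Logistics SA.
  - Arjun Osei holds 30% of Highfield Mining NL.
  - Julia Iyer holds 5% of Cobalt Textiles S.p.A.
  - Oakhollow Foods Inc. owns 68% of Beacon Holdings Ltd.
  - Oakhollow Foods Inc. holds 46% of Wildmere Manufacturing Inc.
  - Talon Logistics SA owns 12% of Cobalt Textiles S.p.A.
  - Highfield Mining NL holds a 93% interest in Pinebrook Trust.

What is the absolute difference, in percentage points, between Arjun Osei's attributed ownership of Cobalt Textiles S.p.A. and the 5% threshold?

31.0897

Chain via Oakhollow Foods Inc. → Beacon Holdings Ltd → Summit Energy Co. (R1): 25% × 68% × 51% × 49% = 4.2483% of Cobalt Textiles S.p.A.
Chain via Highfield Mining NL → Pinebrook Trust → Talon Logistics SA (R1): 30% × 93% × 55% × 12% = 1.8414% of Cobalt Textiles S.p.A.
Direct interest in Cobalt Textiles S.p.A: 30%.
Aggregating (R2): 4.2483% + 1.8414% + 30% = 36.0897%.
36.0897% exceeds the 5% threshold by 31.0897 percentage points.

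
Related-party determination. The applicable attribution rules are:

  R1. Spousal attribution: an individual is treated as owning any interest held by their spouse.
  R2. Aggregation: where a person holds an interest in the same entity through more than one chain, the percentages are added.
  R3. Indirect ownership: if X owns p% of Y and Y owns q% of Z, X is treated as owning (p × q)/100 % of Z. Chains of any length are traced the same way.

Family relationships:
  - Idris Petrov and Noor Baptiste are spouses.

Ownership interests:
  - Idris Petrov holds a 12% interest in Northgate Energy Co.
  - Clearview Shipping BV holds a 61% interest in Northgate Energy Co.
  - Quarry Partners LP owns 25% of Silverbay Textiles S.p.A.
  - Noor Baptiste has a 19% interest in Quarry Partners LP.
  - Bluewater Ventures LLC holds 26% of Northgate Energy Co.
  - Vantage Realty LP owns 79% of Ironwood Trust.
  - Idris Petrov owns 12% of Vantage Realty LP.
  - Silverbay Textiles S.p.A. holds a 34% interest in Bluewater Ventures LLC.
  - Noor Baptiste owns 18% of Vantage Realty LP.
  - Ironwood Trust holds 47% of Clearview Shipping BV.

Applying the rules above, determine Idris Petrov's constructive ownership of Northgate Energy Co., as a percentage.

By spousal attribution (R1), Idris Petrov is treated as also owning Noor Baptiste's interest in Vantage Realty LP, giving 12% + 18% = 30%.
By spousal attribution (R1), Idris Petrov is treated as owning Noor Baptiste's 19% interest in Quarry Partners LP.
Chain via Vantage Realty LP → Ironwood Trust → Clearview Shipping BV (R3): 30% × 79% × 47% × 61% = 6.79479% of Northgate Energy Co.
Direct interest in Northgate Energy Co: 12%.
Chain via Quarry Partners LP → Silverbay Textiles S.p.A. → Bluewater Ventures LLC (R3): 19% × 25% × 34% × 26% = 0.4199% of Northgate Energy Co.
Aggregating (R2): 6.79479% + 12% + 0.4199% = 19.21469%.

19.21469%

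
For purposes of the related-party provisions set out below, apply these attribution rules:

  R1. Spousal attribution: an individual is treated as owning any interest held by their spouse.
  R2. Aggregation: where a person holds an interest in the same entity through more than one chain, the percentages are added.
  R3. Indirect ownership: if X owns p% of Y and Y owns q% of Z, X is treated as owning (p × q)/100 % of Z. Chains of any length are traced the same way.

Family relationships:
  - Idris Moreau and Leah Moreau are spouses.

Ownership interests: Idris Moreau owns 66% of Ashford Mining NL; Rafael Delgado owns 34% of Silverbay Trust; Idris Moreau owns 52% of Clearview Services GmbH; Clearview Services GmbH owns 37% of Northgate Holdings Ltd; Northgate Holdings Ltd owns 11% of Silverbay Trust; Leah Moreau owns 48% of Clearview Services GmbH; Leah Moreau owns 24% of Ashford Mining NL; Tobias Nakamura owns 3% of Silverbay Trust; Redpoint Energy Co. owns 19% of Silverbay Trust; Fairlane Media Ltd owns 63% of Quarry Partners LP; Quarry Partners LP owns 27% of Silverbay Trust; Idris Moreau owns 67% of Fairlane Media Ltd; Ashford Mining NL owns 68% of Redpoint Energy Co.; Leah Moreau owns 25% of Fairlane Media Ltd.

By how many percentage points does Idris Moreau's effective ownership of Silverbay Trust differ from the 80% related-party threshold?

By spousal attribution (R1), Idris Moreau is treated as also owning Leah Moreau's interest in Ashford Mining NL, giving 66% + 24% = 90%.
By spousal attribution (R1), Idris Moreau is treated as also owning Leah Moreau's interest in Clearview Services GmbH, giving 52% + 48% = 100%.
By spousal attribution (R1), Idris Moreau is treated as also owning Leah Moreau's interest in Fairlane Media Ltd, giving 67% + 25% = 92%.
Chain via Ashford Mining NL → Redpoint Energy Co. (R3): 90% × 68% × 19% = 11.628% of Silverbay Trust.
Chain via Clearview Services GmbH → Northgate Holdings Ltd (R3): 100% × 37% × 11% = 4.07% of Silverbay Trust.
Chain via Fairlane Media Ltd → Quarry Partners LP (R3): 92% × 63% × 27% = 15.6492% of Silverbay Trust.
Aggregating (R2): 11.628% + 4.07% + 15.6492% = 31.3472%.
31.3472% falls short of the 80% threshold by 48.6528 percentage points.

48.6528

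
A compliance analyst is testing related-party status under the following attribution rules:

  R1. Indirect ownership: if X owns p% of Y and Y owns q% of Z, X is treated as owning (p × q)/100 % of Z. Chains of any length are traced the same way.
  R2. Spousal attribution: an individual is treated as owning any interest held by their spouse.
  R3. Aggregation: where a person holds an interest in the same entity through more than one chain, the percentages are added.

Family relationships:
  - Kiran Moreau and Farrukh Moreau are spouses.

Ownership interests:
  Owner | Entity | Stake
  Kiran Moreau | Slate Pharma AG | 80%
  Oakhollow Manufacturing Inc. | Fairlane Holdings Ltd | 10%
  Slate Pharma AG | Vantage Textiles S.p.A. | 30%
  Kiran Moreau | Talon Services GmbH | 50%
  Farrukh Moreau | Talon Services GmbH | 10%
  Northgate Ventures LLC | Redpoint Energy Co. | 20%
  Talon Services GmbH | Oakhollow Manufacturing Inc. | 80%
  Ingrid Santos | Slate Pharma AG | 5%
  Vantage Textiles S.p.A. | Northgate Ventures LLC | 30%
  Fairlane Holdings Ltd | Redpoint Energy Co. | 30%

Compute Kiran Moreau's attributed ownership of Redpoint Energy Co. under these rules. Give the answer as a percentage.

2.88%

By spousal attribution (R2), Kiran Moreau is treated as also owning Farrukh Moreau's interest in Talon Services GmbH, giving 50% + 10% = 60%.
Chain via Slate Pharma AG → Vantage Textiles S.p.A. → Northgate Ventures LLC (R1): 80% × 30% × 30% × 20% = 1.44% of Redpoint Energy Co.
Chain via Talon Services GmbH → Oakhollow Manufacturing Inc. → Fairlane Holdings Ltd (R1): 60% × 80% × 10% × 30% = 1.44% of Redpoint Energy Co.
Aggregating (R3): 1.44% + 1.44% = 2.88%.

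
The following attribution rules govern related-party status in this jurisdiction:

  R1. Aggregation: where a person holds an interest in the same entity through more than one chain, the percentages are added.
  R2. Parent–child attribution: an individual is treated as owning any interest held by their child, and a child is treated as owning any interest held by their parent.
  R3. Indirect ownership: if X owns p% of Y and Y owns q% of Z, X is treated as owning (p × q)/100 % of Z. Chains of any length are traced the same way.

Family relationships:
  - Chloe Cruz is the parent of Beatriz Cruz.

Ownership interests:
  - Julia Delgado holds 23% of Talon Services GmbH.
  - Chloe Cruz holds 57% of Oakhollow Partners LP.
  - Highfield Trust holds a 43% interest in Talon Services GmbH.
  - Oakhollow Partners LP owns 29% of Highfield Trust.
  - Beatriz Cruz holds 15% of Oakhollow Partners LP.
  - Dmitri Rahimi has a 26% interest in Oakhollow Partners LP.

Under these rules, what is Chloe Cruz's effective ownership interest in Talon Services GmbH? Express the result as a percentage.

8.9784%

By parent–child attribution (R2), Chloe Cruz is treated as also owning Beatriz Cruz's interest in Oakhollow Partners LP, giving 57% + 15% = 72%.
Chain via Oakhollow Partners LP → Highfield Trust (R3): 72% × 29% × 43% = 8.9784% of Talon Services GmbH.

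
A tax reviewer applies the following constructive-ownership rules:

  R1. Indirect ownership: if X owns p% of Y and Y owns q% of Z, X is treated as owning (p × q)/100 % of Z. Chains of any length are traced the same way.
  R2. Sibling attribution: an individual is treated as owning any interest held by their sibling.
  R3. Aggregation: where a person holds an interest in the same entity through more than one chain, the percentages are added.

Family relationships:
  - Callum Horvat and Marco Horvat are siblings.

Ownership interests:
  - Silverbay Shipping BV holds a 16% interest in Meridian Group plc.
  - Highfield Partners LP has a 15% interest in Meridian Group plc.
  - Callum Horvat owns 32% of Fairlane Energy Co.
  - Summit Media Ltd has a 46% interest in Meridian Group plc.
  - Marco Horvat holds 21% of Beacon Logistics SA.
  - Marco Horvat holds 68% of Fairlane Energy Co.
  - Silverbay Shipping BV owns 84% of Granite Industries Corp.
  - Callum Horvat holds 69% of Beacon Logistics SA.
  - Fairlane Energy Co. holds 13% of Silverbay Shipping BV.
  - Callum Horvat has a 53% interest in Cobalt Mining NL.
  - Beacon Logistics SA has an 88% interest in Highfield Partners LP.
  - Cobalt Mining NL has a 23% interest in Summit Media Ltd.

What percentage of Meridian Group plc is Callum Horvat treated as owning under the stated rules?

19.5674%

By sibling attribution (R2), Callum Horvat is treated as also owning Marco Horvat's interest in Fairlane Energy Co, giving 32% + 68% = 100%.
By sibling attribution (R2), Callum Horvat is treated as also owning Marco Horvat's interest in Beacon Logistics SA, giving 69% + 21% = 90%.
Chain via Cobalt Mining NL → Summit Media Ltd (R1): 53% × 23% × 46% = 5.6074% of Meridian Group plc.
Chain via Fairlane Energy Co. → Silverbay Shipping BV (R1): 100% × 13% × 16% = 2.08% of Meridian Group plc.
Chain via Beacon Logistics SA → Highfield Partners LP (R1): 90% × 88% × 15% = 11.88% of Meridian Group plc.
Aggregating (R3): 5.6074% + 2.08% + 11.88% = 19.5674%.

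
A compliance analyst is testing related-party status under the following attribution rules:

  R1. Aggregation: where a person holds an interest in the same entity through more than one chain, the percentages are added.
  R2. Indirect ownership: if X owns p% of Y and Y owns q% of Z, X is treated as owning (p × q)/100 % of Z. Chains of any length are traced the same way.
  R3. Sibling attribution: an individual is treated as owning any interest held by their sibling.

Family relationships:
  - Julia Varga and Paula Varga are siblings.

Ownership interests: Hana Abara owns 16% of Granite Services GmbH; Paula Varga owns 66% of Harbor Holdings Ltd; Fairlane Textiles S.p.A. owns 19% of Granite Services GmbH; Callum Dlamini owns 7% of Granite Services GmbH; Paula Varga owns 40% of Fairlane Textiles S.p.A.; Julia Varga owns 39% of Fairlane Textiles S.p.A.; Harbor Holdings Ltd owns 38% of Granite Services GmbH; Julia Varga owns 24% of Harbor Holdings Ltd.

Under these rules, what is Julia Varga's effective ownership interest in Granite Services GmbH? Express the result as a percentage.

By sibling attribution (R3), Julia Varga is treated as also owning Paula Varga's interest in Harbor Holdings Ltd, giving 24% + 66% = 90%.
By sibling attribution (R3), Julia Varga is treated as also owning Paula Varga's interest in Fairlane Textiles S.p.A, giving 39% + 40% = 79%.
Chain via Harbor Holdings Ltd (R2): 90% × 38% = 34.2% of Granite Services GmbH.
Chain via Fairlane Textiles S.p.A. (R2): 79% × 19% = 15.01% of Granite Services GmbH.
Aggregating (R1): 34.2% + 15.01% = 49.21%.

49.21%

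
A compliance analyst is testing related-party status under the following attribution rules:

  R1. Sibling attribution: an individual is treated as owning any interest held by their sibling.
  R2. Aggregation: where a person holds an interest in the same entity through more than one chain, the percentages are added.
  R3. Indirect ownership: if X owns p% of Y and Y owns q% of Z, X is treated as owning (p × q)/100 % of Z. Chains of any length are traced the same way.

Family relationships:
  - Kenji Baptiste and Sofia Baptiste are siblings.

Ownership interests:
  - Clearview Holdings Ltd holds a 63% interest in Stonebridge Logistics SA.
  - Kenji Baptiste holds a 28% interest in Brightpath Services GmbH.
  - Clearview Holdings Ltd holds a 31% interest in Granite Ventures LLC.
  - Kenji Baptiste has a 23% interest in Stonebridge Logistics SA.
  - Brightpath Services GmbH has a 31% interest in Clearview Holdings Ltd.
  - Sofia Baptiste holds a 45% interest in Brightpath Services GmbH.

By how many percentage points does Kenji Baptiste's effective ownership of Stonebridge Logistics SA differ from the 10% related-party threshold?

27.2569

By sibling attribution (R1), Kenji Baptiste is treated as also owning Sofia Baptiste's interest in Brightpath Services GmbH, giving 28% + 45% = 73%.
Chain via Brightpath Services GmbH → Clearview Holdings Ltd (R3): 73% × 31% × 63% = 14.2569% of Stonebridge Logistics SA.
Direct interest in Stonebridge Logistics SA: 23%.
Aggregating (R2): 14.2569% + 23% = 37.2569%.
37.2569% exceeds the 10% threshold by 27.2569 percentage points.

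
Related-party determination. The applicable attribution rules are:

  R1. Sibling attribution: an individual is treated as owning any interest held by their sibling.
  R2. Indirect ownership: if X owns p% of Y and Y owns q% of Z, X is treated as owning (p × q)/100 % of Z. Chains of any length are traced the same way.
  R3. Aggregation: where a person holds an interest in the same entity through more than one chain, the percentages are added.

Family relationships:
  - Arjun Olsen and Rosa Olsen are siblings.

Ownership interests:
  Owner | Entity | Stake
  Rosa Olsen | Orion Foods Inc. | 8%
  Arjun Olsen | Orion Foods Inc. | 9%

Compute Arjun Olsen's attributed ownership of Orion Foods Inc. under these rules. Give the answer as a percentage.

17%

By sibling attribution (R1), Arjun Olsen is treated as also owning Rosa Olsen's interest in Orion Foods Inc, giving 9% + 8% = 17%.
Direct interest in Orion Foods Inc: 17%.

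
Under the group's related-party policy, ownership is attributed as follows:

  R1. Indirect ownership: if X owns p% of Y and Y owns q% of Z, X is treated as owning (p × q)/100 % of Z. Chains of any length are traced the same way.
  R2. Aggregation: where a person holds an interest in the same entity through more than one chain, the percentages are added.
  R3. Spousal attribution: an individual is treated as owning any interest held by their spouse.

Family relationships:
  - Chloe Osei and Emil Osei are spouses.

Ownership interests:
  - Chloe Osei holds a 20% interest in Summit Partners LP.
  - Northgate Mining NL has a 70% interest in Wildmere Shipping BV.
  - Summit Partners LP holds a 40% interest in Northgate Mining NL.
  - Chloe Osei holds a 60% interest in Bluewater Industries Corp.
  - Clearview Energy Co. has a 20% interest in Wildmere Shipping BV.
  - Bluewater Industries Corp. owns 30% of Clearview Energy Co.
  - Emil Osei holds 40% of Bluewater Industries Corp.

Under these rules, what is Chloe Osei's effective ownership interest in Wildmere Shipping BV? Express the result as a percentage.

11.6%

By spousal attribution (R3), Chloe Osei is treated as also owning Emil Osei's interest in Bluewater Industries Corp, giving 60% + 40% = 100%.
Chain via Bluewater Industries Corp. → Clearview Energy Co. (R1): 100% × 30% × 20% = 6% of Wildmere Shipping BV.
Chain via Summit Partners LP → Northgate Mining NL (R1): 20% × 40% × 70% = 5.6% of Wildmere Shipping BV.
Aggregating (R2): 6% + 5.6% = 11.6%.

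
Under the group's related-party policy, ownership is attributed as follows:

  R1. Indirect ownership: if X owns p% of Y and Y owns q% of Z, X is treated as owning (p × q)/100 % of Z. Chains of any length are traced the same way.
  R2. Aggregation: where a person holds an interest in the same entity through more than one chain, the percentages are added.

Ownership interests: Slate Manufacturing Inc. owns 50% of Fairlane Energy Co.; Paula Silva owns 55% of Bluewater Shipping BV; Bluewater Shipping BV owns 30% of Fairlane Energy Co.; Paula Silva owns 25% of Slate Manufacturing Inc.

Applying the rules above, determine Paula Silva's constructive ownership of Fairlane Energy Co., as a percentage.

29%

Chain via Bluewater Shipping BV (R1): 55% × 30% = 16.5% of Fairlane Energy Co.
Chain via Slate Manufacturing Inc. (R1): 25% × 50% = 12.5% of Fairlane Energy Co.
Aggregating (R2): 16.5% + 12.5% = 29%.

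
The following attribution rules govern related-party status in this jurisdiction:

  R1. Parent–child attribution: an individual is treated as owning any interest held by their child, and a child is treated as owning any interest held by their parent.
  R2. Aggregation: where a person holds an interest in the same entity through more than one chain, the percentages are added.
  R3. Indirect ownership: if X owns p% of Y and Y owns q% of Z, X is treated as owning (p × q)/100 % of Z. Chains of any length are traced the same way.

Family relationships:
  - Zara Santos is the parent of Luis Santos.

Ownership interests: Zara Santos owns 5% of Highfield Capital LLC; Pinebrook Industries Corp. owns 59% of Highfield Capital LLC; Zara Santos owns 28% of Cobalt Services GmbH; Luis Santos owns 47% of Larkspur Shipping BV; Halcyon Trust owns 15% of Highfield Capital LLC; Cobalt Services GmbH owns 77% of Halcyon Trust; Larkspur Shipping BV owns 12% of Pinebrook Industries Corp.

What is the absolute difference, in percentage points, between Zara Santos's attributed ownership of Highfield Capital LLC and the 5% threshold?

6.5616

By parent–child attribution (R1), Zara Santos is treated as owning Luis Santos's 47% interest in Larkspur Shipping BV.
Chain via Cobalt Services GmbH → Halcyon Trust (R3): 28% × 77% × 15% = 3.234% of Highfield Capital LLC.
Direct interest in Highfield Capital LLC: 5%.
Chain via Larkspur Shipping BV → Pinebrook Industries Corp. (R3): 47% × 12% × 59% = 3.3276% of Highfield Capital LLC.
Aggregating (R2): 3.234% + 5% + 3.3276% = 11.5616%.
11.5616% exceeds the 5% threshold by 6.5616 percentage points.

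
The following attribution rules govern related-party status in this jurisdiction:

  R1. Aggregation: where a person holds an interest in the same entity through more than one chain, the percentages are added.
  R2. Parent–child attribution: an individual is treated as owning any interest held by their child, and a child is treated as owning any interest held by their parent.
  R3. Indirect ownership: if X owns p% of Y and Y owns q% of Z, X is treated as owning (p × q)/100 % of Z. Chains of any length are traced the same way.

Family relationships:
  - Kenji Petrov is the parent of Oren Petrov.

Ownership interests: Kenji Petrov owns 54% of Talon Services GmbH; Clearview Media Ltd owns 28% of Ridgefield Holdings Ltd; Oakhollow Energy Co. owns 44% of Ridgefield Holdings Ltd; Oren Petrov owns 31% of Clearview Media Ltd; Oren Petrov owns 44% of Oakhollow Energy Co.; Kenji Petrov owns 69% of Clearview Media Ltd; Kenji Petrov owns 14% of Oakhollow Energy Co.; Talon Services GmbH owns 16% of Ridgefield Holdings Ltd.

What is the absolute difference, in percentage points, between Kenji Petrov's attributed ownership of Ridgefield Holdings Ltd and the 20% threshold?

42.16

By parent–child attribution (R2), Kenji Petrov is treated as also owning Oren Petrov's interest in Oakhollow Energy Co, giving 14% + 44% = 58%.
By parent–child attribution (R2), Kenji Petrov is treated as also owning Oren Petrov's interest in Clearview Media Ltd, giving 69% + 31% = 100%.
Chain via Oakhollow Energy Co. (R3): 58% × 44% = 25.52% of Ridgefield Holdings Ltd.
Chain via Talon Services GmbH (R3): 54% × 16% = 8.64% of Ridgefield Holdings Ltd.
Chain via Clearview Media Ltd (R3): 100% × 28% = 28% of Ridgefield Holdings Ltd.
Aggregating (R1): 25.52% + 8.64% + 28% = 62.16%.
62.16% exceeds the 20% threshold by 42.16 percentage points.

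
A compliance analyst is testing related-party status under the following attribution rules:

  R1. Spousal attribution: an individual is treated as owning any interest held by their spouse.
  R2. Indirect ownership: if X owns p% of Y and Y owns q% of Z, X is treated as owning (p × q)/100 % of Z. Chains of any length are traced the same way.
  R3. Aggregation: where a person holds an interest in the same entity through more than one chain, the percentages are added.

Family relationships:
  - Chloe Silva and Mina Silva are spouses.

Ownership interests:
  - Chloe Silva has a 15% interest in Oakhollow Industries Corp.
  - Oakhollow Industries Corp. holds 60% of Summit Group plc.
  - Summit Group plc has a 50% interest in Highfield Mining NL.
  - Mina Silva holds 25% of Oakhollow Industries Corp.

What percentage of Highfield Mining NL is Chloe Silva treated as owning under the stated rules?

12%

By spousal attribution (R1), Chloe Silva is treated as also owning Mina Silva's interest in Oakhollow Industries Corp, giving 15% + 25% = 40%.
Chain via Oakhollow Industries Corp. → Summit Group plc (R2): 40% × 60% × 50% = 12% of Highfield Mining NL.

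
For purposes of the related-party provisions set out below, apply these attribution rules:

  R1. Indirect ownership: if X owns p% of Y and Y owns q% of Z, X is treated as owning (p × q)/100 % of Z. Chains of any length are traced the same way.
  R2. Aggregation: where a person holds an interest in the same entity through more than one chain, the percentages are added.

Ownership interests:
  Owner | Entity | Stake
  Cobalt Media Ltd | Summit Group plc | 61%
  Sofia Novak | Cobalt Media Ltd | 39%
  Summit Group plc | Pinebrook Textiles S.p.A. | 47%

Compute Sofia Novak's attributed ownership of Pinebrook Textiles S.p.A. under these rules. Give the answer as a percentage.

Chain via Cobalt Media Ltd → Summit Group plc (R1): 39% × 61% × 47% = 11.1813% of Pinebrook Textiles S.p.A.

11.1813%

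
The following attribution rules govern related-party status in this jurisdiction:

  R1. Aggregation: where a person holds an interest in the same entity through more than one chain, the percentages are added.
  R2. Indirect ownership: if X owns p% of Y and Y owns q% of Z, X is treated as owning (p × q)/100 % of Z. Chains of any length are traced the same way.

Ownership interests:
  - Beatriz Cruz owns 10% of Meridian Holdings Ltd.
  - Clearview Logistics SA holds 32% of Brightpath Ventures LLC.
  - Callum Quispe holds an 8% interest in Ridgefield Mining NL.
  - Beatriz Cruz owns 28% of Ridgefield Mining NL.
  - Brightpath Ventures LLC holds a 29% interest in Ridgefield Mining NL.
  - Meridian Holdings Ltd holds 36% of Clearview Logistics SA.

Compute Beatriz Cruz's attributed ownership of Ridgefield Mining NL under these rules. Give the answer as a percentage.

Chain via Meridian Holdings Ltd → Clearview Logistics SA → Brightpath Ventures LLC (R2): 10% × 36% × 32% × 29% = 0.33408% of Ridgefield Mining NL.
Direct interest in Ridgefield Mining NL: 28%.
Aggregating (R1): 0.33408% + 28% = 28.33408%.

28.33408%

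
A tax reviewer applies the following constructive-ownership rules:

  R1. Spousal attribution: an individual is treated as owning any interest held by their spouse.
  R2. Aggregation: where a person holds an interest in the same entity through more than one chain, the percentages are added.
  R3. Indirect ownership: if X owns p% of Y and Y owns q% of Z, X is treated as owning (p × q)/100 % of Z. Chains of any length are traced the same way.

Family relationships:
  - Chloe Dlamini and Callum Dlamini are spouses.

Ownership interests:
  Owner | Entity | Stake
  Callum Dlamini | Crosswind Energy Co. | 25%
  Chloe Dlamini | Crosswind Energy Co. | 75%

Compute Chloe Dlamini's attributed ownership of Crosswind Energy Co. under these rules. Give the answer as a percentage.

100%

By spousal attribution (R1), Chloe Dlamini is treated as also owning Callum Dlamini's interest in Crosswind Energy Co, giving 75% + 25% = 100%.
Direct interest in Crosswind Energy Co: 100%.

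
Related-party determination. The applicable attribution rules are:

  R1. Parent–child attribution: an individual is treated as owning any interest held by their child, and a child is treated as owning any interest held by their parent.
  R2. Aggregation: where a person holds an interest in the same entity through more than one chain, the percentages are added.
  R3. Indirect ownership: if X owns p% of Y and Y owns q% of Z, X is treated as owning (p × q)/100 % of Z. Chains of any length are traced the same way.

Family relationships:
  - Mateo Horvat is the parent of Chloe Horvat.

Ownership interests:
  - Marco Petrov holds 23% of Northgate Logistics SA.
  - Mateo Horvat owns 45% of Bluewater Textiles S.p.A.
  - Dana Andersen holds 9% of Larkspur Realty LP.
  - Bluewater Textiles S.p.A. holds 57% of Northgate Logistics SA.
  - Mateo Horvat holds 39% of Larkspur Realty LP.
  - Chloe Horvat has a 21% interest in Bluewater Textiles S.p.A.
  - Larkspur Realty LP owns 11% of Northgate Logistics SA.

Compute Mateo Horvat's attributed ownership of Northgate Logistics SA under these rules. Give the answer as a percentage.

41.91%

By parent–child attribution (R1), Mateo Horvat is treated as also owning Chloe Horvat's interest in Bluewater Textiles S.p.A, giving 45% + 21% = 66%.
Chain via Bluewater Textiles S.p.A. (R3): 66% × 57% = 37.62% of Northgate Logistics SA.
Chain via Larkspur Realty LP (R3): 39% × 11% = 4.29% of Northgate Logistics SA.
Aggregating (R2): 37.62% + 4.29% = 41.91%.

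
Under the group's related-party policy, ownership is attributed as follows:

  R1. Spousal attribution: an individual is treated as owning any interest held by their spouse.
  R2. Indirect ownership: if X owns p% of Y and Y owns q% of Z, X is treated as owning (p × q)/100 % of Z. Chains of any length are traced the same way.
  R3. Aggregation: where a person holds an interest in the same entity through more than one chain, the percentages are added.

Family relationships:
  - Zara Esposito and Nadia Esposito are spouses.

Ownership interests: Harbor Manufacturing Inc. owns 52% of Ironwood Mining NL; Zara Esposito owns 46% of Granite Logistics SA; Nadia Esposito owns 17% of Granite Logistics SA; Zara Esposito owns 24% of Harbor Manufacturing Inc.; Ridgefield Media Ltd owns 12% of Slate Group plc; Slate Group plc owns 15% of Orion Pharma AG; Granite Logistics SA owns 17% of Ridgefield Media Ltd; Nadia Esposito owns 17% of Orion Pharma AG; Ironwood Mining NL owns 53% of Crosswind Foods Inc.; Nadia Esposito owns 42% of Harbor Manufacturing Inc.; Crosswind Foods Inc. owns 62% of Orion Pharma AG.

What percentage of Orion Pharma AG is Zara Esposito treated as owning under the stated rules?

28.470332%

By spousal attribution (R1), Zara Esposito is treated as also owning Nadia Esposito's interest in Granite Logistics SA, giving 46% + 17% = 63%.
By spousal attribution (R1), Zara Esposito is treated as also owning Nadia Esposito's interest in Harbor Manufacturing Inc, giving 24% + 42% = 66%.
By spousal attribution (R1), Zara Esposito is treated as owning Nadia Esposito's 17% interest in Orion Pharma AG.
Chain via Granite Logistics SA → Ridgefield Media Ltd → Slate Group plc (R2): 63% × 17% × 12% × 15% = 0.19278% of Orion Pharma AG.
Chain via Harbor Manufacturing Inc. → Ironwood Mining NL → Crosswind Foods Inc. (R2): 66% × 52% × 53% × 62% = 11.277552% of Orion Pharma AG.
Direct interest in Orion Pharma AG: 17%.
Aggregating (R3): 0.19278% + 11.277552% + 17% = 28.470332%.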